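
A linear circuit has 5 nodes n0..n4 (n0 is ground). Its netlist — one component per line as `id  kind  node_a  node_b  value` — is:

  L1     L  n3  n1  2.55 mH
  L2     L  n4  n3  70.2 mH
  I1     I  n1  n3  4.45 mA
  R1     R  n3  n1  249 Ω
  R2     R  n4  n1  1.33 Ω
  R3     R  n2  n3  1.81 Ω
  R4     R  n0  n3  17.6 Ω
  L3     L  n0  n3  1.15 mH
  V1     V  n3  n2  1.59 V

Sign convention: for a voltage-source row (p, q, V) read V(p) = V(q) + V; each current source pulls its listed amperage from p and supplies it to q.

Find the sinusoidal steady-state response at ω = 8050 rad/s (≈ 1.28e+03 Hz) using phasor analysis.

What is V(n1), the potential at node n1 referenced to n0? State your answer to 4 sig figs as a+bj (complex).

-0.006975-0.08759j V

Element admittances at ω=8050 rad/s:
  Y(L1) = 0.000-0.04872j S between n3,n1
  Y(L2) = 0.000-0.001770j S between n4,n3
  I1: injects 0.00445 A into n3 (from n1)
  Y(R1) = 0.004016+0.000j S between n3,n1
  Y(R2) = 0.7519+0.000j S between n4,n1
  Y(R3) = 0.5525+0.000j S between n2,n3
  Y(R4) = 0.05682+0.000j S between n0,n3
  Y(L3) = 0.000-0.1080j S between n0,n3
  V1: constraint V(n3)−V(n2) = 1.59
Assemble and solve the 5×5 MNA system:
  V(n1)=-0.006975-0.08759j  V(n2)=-1.590+0.000j  V(n3)=0.000+0.000j  V(n4)=-0.006769-0.08761j
  i(V1)=-0.8785+0.000j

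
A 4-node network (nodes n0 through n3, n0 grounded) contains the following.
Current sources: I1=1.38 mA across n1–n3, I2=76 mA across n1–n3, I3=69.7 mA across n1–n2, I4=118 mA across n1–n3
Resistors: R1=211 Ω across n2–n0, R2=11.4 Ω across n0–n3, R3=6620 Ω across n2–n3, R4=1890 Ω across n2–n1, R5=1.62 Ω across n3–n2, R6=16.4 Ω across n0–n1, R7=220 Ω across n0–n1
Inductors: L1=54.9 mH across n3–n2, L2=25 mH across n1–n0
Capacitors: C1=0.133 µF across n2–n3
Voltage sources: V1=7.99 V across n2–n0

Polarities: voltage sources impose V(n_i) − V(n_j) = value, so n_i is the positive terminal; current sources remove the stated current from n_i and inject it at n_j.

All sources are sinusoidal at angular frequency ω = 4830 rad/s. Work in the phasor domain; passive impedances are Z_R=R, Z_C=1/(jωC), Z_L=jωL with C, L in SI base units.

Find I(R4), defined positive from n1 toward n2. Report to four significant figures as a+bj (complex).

-0.006285-0.0002579j A

Apply KCL at each of the 3 non-ground nodes and solve the resulting linear system.
Node n1: branches {I1, R4, I2, R6, L2, R7, I3, I4} → V_1 = -3.888-0.4875j
Node n2: branches {R1, L1, R3, R4, R5, C1, I3, V1} → V_2 = 7.990+0.000j
Node n3: branches {I1, L1, R2, R3, R5, I2, C1, I4} → V_3 = 7.273-0.003181j
Source currents: i(V1)=-0.4171+2.107e-05j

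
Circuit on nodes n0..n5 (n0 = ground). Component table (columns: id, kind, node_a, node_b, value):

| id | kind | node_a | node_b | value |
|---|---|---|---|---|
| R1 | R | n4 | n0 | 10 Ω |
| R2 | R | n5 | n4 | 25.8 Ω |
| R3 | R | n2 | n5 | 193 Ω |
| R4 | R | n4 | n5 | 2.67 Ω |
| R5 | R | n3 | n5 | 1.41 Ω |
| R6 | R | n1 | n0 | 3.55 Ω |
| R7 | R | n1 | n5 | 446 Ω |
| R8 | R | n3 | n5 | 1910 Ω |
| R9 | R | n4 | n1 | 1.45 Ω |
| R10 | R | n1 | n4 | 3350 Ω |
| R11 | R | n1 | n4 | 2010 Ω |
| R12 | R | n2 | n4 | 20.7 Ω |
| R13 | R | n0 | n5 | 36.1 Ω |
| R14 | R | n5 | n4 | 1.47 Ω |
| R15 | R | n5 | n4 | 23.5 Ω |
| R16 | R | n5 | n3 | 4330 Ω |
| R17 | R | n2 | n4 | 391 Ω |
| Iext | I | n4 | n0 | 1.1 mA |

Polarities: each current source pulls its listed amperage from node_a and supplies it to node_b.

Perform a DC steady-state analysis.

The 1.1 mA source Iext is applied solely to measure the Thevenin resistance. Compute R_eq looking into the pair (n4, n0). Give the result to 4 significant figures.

R_eq = 3.056 Ω

Element admittances at DC:
  Y(R1) = 0.1000 S between n4,n0
  Y(R2) = 0.03876 S between n5,n4
  Y(R3) = 0.005181 S between n2,n5
  Y(R4) = 0.3745 S between n4,n5
  Y(R5) = 0.7092 S between n3,n5
  Y(R6) = 0.2817 S between n1,n0
  Y(R7) = 0.002242 S between n1,n5
  Y(R8) = 0.0005236 S between n3,n5
  Y(R9) = 0.6897 S between n4,n1
  Y(R10) = 0.0002985 S between n1,n4
  Y(R11) = 0.0004975 S between n1,n4
  Y(R12) = 0.04831 S between n2,n4
  Y(R13) = 0.02770 S between n0,n5
  Y(R14) = 0.6803 S between n5,n4
  Y(R15) = 0.04255 S between n5,n4
  Y(R16) = 0.0002309 S between n5,n3
  Y(R17) = 0.002558 S between n2,n4
  Iext: injects 0.0011 A into n0 (from n4)
Assemble and solve the 5×5 MNA system:
  V(n1)=-0.002389  V(n2)=-0.003354  V(n3)=-0.003280  V(n4)=-0.003361  V(n5)=-0.003280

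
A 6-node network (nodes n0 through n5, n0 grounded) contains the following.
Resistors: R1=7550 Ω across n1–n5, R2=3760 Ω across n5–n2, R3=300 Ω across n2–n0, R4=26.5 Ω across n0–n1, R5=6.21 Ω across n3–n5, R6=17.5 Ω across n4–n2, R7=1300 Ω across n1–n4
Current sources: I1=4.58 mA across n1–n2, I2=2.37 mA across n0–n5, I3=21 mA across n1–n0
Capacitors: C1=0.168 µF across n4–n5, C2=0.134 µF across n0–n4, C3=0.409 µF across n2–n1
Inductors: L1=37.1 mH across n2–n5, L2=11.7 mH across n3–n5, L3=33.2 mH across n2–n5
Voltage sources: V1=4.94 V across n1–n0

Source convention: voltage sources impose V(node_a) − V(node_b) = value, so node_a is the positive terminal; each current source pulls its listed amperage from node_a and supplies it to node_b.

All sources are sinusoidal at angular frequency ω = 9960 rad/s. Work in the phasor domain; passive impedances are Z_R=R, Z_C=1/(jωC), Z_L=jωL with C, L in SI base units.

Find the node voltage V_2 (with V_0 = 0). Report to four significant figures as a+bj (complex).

3.314+0.5101j V

MNA unknowns: 5 node voltages V₁..V_5 plus 1 source current (V1)
R1: Y=0.0001325+0.000j on G[1,5]
I1: z[1]−=0.00458, z[2]+=0.00458
C1: Y=0.000+0.001673j on G[4,5]
L1: Y=0.000-0.002706j on G[2,5]
I2: z[0]−=0.00237, z[5]+=0.00237
R2: Y=0.0002660+0.000j on G[5,2]
C2: Y=0.000+0.001335j on G[0,4]
I3: z[1]−=0.021, z[0]+=0.021
R3: Y=0.003333+0.000j on G[2,0]
R4: Y=0.03774+0.000j on G[0,1]
R5: Y=0.1610+0.000j on G[3,5]
R6: Y=0.05714+0.000j on G[4,2]
R7: Y=0.0007692+0.000j on G[1,4]
L2: Y=0.000-0.008581j on G[3,5]
L3: Y=0.000-0.003024j on G[2,5]
C3: Y=0.000+0.004074j on G[2,1]
V1: row V1−V0=4.94, i_V1 at 1,0
solve → V1=4.940+0.000j, V2=3.314+0.5101j, V3=3.392+1.173j, V4=3.324+0.4287j, V5=3.392+1.173j
aux → i_V1=-0.2155-0.006137j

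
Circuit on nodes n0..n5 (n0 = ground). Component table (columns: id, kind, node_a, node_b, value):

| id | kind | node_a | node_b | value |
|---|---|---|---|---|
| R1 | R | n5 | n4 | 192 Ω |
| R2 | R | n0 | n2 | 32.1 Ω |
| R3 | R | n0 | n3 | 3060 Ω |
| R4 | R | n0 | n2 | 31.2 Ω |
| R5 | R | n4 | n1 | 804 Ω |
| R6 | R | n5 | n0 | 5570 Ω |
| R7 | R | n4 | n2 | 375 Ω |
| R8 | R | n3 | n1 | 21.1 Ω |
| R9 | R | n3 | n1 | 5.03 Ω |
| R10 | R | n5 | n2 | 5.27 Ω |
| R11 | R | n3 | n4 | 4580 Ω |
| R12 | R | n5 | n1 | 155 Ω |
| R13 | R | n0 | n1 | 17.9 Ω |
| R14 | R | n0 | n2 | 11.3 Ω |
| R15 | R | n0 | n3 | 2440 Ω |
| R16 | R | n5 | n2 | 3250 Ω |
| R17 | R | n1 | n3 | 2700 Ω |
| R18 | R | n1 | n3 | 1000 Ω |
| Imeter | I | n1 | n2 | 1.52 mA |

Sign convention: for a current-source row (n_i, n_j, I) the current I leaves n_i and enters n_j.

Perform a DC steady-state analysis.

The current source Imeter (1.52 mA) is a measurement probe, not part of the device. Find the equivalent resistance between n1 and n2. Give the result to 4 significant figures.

R_eq = 20.56 Ω

Apply KCL at each of the 5 non-ground nodes and solve the resulting linear system.
Node n1: branches {R5, R8, R9, R12, R13, R17, R18, Imeter} → V_1 = -0.02276
Node n2: branches {R2, R4, R7, R10, R14, R16, Imeter} → V_2 = 0.008483
Node n3: branches {R3, R8, R9, R11, R15, R17, R18} → V_3 = -0.02267
Node n4: branches {R1, R5, R7, R11} → V_4 = 0.002952
Node n5: branches {R1, R6, R10, R12, R16} → V_5 = 0.007335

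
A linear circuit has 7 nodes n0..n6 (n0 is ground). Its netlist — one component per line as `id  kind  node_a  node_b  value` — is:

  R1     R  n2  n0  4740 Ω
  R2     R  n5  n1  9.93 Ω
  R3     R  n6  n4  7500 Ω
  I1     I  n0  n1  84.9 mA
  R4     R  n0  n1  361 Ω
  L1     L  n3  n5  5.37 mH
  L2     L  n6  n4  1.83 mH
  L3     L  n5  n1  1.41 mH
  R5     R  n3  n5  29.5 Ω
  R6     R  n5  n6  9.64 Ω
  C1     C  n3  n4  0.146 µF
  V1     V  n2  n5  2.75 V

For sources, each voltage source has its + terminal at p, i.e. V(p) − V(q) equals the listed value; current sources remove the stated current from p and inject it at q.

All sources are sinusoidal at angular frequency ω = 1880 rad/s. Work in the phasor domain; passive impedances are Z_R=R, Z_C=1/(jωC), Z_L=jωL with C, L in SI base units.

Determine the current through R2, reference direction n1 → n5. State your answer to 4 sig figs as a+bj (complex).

Element admittances at ω=1880 rad/s:
  Y(R1) = 0.0002110+0.000j S between n2,n0
  Y(R2) = 0.1007+0.000j S between n5,n1
  Y(R3) = 0.0001333+0.000j S between n6,n4
  I1: injects 0.0849 A into n1 (from n0)
  Y(R4) = 0.002770+0.000j S between n0,n1
  Y(L1) = 0.000-0.09905j S between n3,n5
  Y(L2) = 0.000-0.2907j S between n6,n4
  Y(L3) = 0.000-0.3772j S between n5,n1
  Y(R5) = 0.03390+0.000j S between n3,n5
  Y(R6) = 0.1037+0.000j S between n5,n6
  Y(C1) = 0.000+0.0002745j S between n3,n4
  V1: constraint V(n2)−V(n5) = 2.75
Assemble and solve the 7×7 MNA system:
  V(n1)=28.29+0.001146j  V(n2)=31.03-0.01505j  V(n3)=28.28-0.01505j  V(n4)=28.28-0.01505j  V(n5)=28.28-0.01505j  V(n6)=28.28-0.01505j
  i(V1)=-0.006547+3.175e-06j

0.0004363+0.001631j A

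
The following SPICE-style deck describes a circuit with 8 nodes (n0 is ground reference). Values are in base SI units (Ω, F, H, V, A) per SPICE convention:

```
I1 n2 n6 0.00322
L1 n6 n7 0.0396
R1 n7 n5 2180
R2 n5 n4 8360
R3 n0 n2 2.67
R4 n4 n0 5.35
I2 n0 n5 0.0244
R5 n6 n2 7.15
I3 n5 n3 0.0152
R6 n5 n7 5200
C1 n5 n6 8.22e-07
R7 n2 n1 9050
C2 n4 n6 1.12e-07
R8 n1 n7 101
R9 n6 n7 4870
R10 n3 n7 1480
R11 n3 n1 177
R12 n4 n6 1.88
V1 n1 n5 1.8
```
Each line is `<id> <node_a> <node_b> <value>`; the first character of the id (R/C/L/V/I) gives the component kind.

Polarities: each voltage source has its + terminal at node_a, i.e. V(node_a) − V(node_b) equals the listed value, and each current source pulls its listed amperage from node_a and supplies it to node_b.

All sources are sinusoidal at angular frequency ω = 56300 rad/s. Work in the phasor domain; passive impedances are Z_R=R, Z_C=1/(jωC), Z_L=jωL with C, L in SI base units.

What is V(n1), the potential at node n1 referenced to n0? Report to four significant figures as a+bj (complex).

Apply KCL at each of the 7 non-ground nodes and solve the resulting linear system.
Node n1: branches {R7, R8, R11, V1} → V_1 = 1.933-0.5185j
Node n2: branches {I1, R3, R5, R7} → V_2 = 0.02425-9.930e-05j
Node n3: branches {I3, R10, R11} → V_3 = 4.339-0.5098j
Node n4: branches {R2, R4, C2, R12} → V_4 = 0.08194+0.0001990j
Node n5: branches {R1, R2, I2, I3, R6, C1, V1} → V_5 = 0.1331-0.5185j
Node n6: branches {I1, L1, R5, C1, C2, R9, R12} → V_6 = 0.1107+4.437e-05j
Node n7: branches {L1, R1, R6, R8, R9, R10} → V_7 = 1.957-0.4363j
Source currents: i(V1)=0.01362+0.0009215j

1.933-0.5185j V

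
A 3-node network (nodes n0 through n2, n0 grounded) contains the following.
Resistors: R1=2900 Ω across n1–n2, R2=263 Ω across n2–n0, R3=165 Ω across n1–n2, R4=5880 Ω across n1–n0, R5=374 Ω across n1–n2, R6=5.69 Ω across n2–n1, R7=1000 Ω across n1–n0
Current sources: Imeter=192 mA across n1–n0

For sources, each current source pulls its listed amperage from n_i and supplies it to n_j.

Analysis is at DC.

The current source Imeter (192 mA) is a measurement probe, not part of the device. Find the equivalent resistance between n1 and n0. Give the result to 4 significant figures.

R_eq = 204.3 Ω

Element admittances at DC:
  Y(R1) = 0.0003448 S between n1,n2
  Y(R2) = 0.003802 S between n2,n0
  Y(R3) = 0.006061 S between n1,n2
  Y(R4) = 0.0001701 S between n1,n0
  Y(R5) = 0.002674 S between n1,n2
  Y(R6) = 0.1757 S between n2,n1
  Y(R7) = 0.001000 S between n1,n0
  Imeter: injects 0.192 A into n0 (from n1)
Assemble and solve the 2×2 MNA system:
  V(n1)=-39.22  V(n2)=-38.43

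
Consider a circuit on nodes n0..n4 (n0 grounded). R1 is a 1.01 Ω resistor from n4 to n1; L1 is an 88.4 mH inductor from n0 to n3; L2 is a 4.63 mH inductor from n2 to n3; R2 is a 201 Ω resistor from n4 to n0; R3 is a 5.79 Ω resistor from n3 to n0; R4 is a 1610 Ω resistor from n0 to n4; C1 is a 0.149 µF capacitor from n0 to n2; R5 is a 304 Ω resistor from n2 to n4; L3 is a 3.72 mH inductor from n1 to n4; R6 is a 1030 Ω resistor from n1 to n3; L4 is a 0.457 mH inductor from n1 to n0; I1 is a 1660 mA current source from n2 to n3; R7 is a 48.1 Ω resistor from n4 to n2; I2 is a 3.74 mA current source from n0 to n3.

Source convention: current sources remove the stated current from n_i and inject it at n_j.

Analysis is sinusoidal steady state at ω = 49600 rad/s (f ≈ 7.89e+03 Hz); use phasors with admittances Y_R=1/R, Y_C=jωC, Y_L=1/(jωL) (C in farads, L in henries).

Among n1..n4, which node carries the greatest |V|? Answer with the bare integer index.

2

Apply KCL at each of the 4 non-ground nodes and solve the resulting linear system.
Node n1: branches {R1, L3, R6, L4} → V_1 = -10.49-37.37j
Node n2: branches {L2, C1, R5, I1, R7} → V_2 = -84.25-27.91j
Node n3: branches {L1, L2, R3, R6, I1, I2} → V_3 = 8.764+2.135j
Node n4: branches {R1, R2, R4, R5, L3, R7} → V_4 = -12.18-36.95j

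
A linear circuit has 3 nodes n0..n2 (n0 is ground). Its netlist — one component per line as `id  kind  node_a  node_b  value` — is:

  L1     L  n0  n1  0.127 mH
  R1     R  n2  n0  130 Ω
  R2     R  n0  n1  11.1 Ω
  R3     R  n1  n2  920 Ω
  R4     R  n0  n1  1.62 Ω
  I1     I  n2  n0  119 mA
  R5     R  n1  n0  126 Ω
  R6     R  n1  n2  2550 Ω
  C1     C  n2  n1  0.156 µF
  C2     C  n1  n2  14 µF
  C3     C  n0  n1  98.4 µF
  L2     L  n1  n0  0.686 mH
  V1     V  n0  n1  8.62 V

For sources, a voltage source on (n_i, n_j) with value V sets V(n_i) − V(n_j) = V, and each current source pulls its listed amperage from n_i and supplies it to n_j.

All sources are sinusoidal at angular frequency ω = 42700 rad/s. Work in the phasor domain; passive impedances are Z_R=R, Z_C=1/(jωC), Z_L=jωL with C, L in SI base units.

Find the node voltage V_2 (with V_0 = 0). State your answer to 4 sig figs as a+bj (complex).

-8.621+0.08715j V

Apply KCL at each of the 2 non-ground nodes and solve the resulting linear system.
Node n1: branches {L1, R2, R3, R4, R5, R6, C1, C2, C3, L2, V1} → V_1 = -8.620+0.000j
Node n2: branches {R1, R3, I1, R6, C1, C2} → V_2 = -8.621+0.08715j
Source currents: i(V1)=-6.113-34.33j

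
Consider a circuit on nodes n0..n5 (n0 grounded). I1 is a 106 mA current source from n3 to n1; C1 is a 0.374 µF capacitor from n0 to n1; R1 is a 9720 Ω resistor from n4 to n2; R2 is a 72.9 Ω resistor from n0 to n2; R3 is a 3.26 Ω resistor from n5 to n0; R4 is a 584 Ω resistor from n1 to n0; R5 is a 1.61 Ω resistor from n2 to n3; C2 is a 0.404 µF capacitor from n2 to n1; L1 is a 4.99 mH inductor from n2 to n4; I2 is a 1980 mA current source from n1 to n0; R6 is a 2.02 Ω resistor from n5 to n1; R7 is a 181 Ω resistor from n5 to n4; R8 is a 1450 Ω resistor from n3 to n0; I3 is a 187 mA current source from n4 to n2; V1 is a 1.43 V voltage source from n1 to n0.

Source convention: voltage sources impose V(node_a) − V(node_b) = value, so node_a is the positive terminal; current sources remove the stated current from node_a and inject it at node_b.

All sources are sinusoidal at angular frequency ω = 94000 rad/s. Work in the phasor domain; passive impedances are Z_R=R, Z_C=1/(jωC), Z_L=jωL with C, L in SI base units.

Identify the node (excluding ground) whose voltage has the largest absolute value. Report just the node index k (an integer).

Apply KCL at each of the 5 non-ground nodes and solve the resulting linear system.
Node n1: branches {I1, C1, R4, C2, I2, R6, V1} → V_1 = 1.430+0.000j
Node n2: branches {R1, R2, R5, C2, L1, I3} → V_2 = 3.218-0.1707j
Node n3: branches {I1, R5, R8} → V_3 = 3.044-0.1705j
Node n4: branches {R1, L1, R7, I3} → V_4 = -28.04-11.93j
Node n5: branches {R3, R6, R7} → V_5 = 0.6850-0.08161j
Source currents: i(V1)=-2.239-0.02278j

4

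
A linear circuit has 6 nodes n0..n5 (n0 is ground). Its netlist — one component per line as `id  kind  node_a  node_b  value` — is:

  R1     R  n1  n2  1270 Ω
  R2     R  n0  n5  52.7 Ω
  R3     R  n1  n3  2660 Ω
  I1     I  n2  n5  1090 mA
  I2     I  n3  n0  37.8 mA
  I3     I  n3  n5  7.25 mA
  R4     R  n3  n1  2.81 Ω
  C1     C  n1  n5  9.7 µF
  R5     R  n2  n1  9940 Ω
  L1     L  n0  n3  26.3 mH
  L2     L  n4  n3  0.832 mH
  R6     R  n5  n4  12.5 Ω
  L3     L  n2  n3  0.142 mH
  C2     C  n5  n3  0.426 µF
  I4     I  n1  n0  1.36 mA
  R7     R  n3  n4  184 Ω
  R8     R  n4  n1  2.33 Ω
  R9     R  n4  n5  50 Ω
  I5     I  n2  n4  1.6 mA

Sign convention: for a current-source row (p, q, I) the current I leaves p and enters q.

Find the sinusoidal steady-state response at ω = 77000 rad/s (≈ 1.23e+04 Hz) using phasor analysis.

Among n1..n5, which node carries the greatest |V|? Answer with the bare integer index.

2

Element admittances at ω=77000 rad/s:
  Y(R1) = 0.0007874+0.000j S between n1,n2
  Y(R2) = 0.01898+0.000j S between n0,n5
  Y(R3) = 0.0003759+0.000j S between n1,n3
  I1: injects 1.09 A into n5 (from n2)
  I2: injects 0.0378 A into n0 (from n3)
  I3: injects 0.00725 A into n5 (from n3)
  Y(R4) = 0.3559+0.000j S between n3,n1
  Y(C1) = 0.000+0.7469j S between n1,n5
  Y(R5) = 0.0001006+0.000j S between n2,n1
  Y(L1) = 0.000-0.0004938j S between n0,n3
  Y(L2) = 0.000-0.01561j S between n4,n3
  Y(R6) = 0.08000+0.000j S between n5,n4
  Y(L3) = 0.000-0.09146j S between n2,n3
  Y(C2) = 0.000+0.03280j S between n5,n3
  I4: injects 0.00136 A into n0 (from n1)
  Y(R7) = 0.005435+0.000j S between n3,n4
  Y(R8) = 0.4292+0.000j S between n4,n1
  Y(R9) = 0.02000+0.000j S between n4,n5
  I5: injects 0.0016 A into n4 (from n2)
Assemble and solve the 5×5 MNA system:
  V(n1)=-2.141+1.311j  V(n2)=-5.261-10.43j  V(n3)=-5.147+1.477j  V(n4)=-2.151+1.130j  V(n5)=-2.102-0.1339j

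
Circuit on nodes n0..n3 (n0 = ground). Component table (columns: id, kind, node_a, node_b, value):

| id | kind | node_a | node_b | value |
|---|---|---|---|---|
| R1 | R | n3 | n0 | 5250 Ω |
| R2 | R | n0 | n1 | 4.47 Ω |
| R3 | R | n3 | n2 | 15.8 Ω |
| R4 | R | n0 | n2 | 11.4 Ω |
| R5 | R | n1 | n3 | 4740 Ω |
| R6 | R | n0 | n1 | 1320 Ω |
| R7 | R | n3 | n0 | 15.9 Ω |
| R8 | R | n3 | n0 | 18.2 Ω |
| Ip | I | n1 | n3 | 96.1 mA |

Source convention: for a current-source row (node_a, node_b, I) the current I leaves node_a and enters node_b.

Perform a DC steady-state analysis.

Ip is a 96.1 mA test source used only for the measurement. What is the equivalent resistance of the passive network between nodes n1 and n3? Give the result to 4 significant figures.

R_eq = 10.89 Ω

Element admittances at DC:
  Y(R1) = 0.0001905 S between n3,n0
  Y(R2) = 0.2237 S between n0,n1
  Y(R3) = 0.06329 S between n3,n2
  Y(R4) = 0.08772 S between n0,n2
  Y(R5) = 0.0002110 S between n1,n3
  Y(R6) = 0.0007576 S between n0,n1
  Y(R7) = 0.06289 S between n3,n0
  Y(R8) = 0.05495 S between n3,n0
  Ip: injects 0.0961 A into n3 (from n1)
Assemble and solve the 3×3 MNA system:
  V(n1)=-0.4271  V(n2)=0.2596  V(n3)=0.6194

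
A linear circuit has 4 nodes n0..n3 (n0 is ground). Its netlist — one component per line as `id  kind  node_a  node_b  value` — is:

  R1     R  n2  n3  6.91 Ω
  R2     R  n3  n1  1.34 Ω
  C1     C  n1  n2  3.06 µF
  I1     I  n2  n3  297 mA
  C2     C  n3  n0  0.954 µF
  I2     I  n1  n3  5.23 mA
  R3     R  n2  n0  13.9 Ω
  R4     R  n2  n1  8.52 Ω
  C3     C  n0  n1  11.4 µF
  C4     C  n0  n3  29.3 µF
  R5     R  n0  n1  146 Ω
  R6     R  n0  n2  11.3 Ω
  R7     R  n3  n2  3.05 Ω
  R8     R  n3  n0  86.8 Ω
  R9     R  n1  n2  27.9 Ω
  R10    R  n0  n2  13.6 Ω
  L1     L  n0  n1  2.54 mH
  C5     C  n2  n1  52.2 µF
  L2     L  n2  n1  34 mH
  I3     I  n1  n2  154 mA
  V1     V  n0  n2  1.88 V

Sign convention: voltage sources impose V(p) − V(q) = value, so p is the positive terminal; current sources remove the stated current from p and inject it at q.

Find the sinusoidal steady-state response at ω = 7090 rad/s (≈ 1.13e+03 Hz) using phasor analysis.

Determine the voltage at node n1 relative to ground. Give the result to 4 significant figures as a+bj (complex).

-1.523+0.1652j V

Apply KCL at each of the 3 non-ground nodes and solve the resulting linear system.
Node n1: branches {R2, C1, I2, R4, C3, R5, R9, L1, C5, L2, I3} → V_1 = -1.523+0.1652j
Node n2: branches {R1, C1, I1, R3, R4, R6, R7, R9, R10, C5, L2, I3, V1} → V_2 = -1.880+0.000j
Node n3: branches {R1, R2, I1, C2, I2, C4, R7, R8} → V_3 = -1.342+0.3342j
Source currents: i(V1)=-0.5416-0.3215j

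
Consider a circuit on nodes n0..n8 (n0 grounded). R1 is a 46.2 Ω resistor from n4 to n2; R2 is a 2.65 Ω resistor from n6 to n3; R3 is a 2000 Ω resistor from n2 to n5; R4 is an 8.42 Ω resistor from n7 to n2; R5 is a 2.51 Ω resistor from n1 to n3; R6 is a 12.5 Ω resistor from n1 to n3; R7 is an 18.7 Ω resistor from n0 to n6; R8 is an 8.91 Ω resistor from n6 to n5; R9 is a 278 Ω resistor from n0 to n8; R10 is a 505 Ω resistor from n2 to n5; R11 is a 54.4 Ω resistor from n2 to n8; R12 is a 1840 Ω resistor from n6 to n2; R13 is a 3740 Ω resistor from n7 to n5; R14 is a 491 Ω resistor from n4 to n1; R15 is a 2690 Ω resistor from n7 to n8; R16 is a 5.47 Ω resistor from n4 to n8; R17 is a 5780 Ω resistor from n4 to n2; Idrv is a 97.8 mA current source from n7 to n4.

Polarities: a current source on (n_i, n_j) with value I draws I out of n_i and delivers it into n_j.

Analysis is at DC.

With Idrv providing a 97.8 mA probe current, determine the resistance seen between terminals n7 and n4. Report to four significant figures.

R_eq = 32.79 Ω

Element admittances at DC:
  Y(R1) = 0.02165 S between n4,n2
  Y(R2) = 0.3774 S between n6,n3
  Y(R3) = 0.0005000 S between n2,n5
  Y(R4) = 0.1188 S between n7,n2
  Y(R5) = 0.3984 S between n1,n3
  Y(R6) = 0.08000 S between n1,n3
  Y(R7) = 0.05348 S between n0,n6
  Y(R8) = 0.1122 S between n6,n5
  Y(R9) = 0.003597 S between n0,n8
  Y(R10) = 0.001980 S between n2,n5
  Y(R11) = 0.01838 S between n2,n8
  Y(R12) = 0.0005435 S between n6,n2
  Y(R13) = 0.0002674 S between n7,n5
  Y(R14) = 0.002037 S between n4,n1
  Y(R15) = 0.0003717 S between n7,n8
  Y(R16) = 0.1828 S between n4,n8
  Y(R17) = 0.0001730 S between n4,n2
  Idrv: injects 0.0978 A into n4 (from n7)
Assemble and solve the 8×8 MNA system:
  V(n1)=-0.03932  V(n2)=-1.431  V(n3)=-0.04360  V(n4)=0.9664  V(n5)=-0.08394  V(n6)=-0.04902  V(n7)=-2.241  V(n8)=0.7288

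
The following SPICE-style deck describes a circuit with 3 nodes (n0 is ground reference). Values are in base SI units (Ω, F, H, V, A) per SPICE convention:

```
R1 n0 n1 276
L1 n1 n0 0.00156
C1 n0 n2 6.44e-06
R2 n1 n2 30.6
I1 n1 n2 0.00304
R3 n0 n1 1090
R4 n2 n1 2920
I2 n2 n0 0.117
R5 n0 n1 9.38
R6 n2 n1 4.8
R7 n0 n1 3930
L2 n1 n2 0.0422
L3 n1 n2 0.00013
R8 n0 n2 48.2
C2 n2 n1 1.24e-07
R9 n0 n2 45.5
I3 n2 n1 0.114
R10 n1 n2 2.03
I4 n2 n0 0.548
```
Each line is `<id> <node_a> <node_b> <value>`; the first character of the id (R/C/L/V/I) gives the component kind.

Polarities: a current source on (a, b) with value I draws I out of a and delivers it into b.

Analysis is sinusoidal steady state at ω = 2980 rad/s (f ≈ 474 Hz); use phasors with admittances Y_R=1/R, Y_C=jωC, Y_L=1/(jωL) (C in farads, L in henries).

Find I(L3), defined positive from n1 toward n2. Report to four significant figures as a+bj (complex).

0.6507-0.3178j A

Apply KCL at each of the 2 non-ground nodes and solve the resulting linear system.
Node n1: branches {R1, L1, R2, I1, R3, R4, R5, R6, R7, L2, L3, C2, I3, R10} → V_1 = -1.690-2.063j
Node n2: branches {C1, R2, I1, R4, I2, R6, L2, L3, R8, C2, R9, I3, R10, I4} → V_2 = -1.813-2.315j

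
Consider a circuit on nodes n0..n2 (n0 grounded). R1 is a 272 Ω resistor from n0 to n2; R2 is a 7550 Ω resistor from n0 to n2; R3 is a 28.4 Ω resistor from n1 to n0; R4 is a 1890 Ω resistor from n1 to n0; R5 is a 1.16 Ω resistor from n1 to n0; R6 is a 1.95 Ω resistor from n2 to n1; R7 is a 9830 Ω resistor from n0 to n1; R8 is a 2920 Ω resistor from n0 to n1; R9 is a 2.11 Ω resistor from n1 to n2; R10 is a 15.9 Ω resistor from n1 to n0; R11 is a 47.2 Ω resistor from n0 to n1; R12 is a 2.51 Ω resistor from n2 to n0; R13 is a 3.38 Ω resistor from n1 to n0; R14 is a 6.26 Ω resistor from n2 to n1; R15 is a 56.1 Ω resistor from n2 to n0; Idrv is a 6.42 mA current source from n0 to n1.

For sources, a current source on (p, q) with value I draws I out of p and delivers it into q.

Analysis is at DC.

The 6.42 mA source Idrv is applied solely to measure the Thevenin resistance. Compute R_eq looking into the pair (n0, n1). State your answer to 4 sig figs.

MNA unknowns: 2 node voltages V₁..V_2
R1: Y=0.003676 on G[0,2]
R2: Y=0.0001325 on G[0,2]
R3: Y=0.03521 on G[1,0]
R4: Y=0.0005291 on G[1,0]
R5: Y=0.8621 on G[1,0]
R6: Y=0.5128 on G[2,1]
R7: Y=0.0001017 on G[0,1]
R8: Y=0.0003425 on G[0,1]
R9: Y=0.4739 on G[1,2]
R10: Y=0.06289 on G[1,0]
R11: Y=0.02119 on G[0,1]
R12: Y=0.3984 on G[2,0]
R13: Y=0.2959 on G[1,0]
R14: Y=0.1597 on G[2,1]
R15: Y=0.01783 on G[2,0]
Idrv: z[0]−=0.00642, z[1]+=0.00642
solve → V1=0.004049, V2=0.002963

R_eq = 0.6307 Ω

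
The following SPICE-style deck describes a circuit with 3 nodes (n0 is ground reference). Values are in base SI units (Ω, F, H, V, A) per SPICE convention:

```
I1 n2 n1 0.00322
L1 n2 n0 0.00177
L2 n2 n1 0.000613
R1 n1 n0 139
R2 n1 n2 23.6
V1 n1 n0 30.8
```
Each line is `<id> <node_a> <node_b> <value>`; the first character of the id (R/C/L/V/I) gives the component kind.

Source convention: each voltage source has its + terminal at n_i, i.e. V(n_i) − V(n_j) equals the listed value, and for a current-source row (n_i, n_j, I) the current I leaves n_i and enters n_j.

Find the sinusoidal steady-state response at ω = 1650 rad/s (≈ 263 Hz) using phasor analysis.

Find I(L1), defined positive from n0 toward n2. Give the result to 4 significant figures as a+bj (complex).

-0.08544+7.836j A

Element admittances at ω=1650 rad/s:
  I1: injects 0.00322 A into n1 (from n2)
  Y(L1) = 0.000-0.3424j S between n2,n0
  Y(L2) = 0.000-0.9887j S between n2,n1
  Y(R1) = 0.007194+0.000j S between n1,n0
  Y(R2) = 0.04237+0.000j S between n1,n2
  V1: constraint V(n1)−V(n0) = 30.8
Assemble and solve the 3×3 MNA system:
  V(n1)=30.80+0.000j  V(n2)=22.88+0.2495j
  i(V1)=-0.3070+7.836j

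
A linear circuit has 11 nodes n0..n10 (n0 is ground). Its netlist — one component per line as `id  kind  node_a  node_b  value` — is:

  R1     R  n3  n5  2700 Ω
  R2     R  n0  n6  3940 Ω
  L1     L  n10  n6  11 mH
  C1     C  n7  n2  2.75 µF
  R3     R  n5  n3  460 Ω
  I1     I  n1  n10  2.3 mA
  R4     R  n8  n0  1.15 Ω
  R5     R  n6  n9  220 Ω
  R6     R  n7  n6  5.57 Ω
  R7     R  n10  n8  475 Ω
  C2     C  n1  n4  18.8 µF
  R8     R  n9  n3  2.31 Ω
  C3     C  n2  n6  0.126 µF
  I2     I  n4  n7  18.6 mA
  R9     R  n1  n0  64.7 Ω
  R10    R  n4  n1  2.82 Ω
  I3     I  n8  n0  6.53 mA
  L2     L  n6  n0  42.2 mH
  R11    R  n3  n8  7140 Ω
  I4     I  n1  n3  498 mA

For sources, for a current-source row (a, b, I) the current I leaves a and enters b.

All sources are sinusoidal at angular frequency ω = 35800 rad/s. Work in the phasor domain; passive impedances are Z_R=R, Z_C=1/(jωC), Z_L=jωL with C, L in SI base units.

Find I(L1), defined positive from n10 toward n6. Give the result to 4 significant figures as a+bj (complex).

-0.3422-0.03879j A

MNA unknowns: 10 node voltages V₁..V_10
R1: Y=0.0003704+0.000j on G[3,5]
R2: Y=0.0002538+0.000j on G[0,6]
L1: Y=0.000-0.002539j on G[10,6]
C1: Y=0.000+0.09845j on G[7,2]
R3: Y=0.002174+0.000j on G[5,3]
I1: z[1]−=0.0023, z[10]+=0.0023
R4: Y=0.8696+0.000j on G[8,0]
R5: Y=0.004545+0.000j on G[6,9]
R6: Y=0.1795+0.000j on G[7,6]
R7: Y=0.002105+0.000j on G[10,8]
C2: Y=0.000+0.6730j on G[1,4]
R8: Y=0.4329+0.000j on G[9,3]
C3: Y=0.000+0.004511j on G[2,6]
I2: z[4]−=0.0186, z[7]+=0.0186
R9: Y=0.01546+0.000j on G[1,0]
R10: Y=0.3546+0.000j on G[4,1]
I3: z[8]−=0.00653, z[0]+=0.00653
L2: Y=0.000-0.0006619j on G[6,0]
R11: Y=0.0001401+0.000j on G[3,8]
I4: z[1]−=0.498, z[3]+=0.498
solve → V1=-33.57+0.000j, V2=148.9+153.3j, V3=251.7+148.6j, V4=-33.58+0.02163j, V5=251.7+148.6j, V6=148.8+153.3j, V7=148.9+153.3j, V8=0.4291+0.06853j, V9=250.6+148.7j, V10=164.1+18.49j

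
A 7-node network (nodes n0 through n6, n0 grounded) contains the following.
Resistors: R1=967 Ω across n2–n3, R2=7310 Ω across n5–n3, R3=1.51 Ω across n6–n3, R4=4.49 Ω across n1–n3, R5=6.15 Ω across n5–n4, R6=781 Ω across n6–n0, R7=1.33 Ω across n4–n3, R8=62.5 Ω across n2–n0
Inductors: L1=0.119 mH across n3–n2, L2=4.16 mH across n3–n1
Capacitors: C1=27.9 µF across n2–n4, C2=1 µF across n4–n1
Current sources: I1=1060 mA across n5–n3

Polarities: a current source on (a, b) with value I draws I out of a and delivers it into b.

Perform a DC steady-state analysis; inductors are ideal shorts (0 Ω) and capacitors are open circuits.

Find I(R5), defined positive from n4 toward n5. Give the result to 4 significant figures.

MNA unknowns: 6 node voltages V₁..V_6 plus 2 source currents (L1, L2)
R1: Y=0.001034 on G[2,3]
R2: Y=0.0001368 on G[5,3]
R3: Y=0.6623 on G[6,3]
L1: row V3−V2=0, i_L1 at 3,2
R4: Y=0.2227 on G[1,3]
R5: Y=0.1626 on G[5,4]
R6: Y=0.001280 on G[6,0]
R7: Y=0.7519 on G[4,3]
C1: Y=0.000 on G[2,4]
C2: Y=0.000 on G[4,1]
R8: Y=0.01600 on G[2,0]
L2: row V3−V1=0, i_L2 at 3,1
I1: z[5]−=1.06, z[3]+=1.06
solve → V1=0.000, V2=0.000, V3=0.000, V4=-1.408, V5=-7.921, V6=0.000
aux → i_L1=0.000, i_L2=0.000

1.059 A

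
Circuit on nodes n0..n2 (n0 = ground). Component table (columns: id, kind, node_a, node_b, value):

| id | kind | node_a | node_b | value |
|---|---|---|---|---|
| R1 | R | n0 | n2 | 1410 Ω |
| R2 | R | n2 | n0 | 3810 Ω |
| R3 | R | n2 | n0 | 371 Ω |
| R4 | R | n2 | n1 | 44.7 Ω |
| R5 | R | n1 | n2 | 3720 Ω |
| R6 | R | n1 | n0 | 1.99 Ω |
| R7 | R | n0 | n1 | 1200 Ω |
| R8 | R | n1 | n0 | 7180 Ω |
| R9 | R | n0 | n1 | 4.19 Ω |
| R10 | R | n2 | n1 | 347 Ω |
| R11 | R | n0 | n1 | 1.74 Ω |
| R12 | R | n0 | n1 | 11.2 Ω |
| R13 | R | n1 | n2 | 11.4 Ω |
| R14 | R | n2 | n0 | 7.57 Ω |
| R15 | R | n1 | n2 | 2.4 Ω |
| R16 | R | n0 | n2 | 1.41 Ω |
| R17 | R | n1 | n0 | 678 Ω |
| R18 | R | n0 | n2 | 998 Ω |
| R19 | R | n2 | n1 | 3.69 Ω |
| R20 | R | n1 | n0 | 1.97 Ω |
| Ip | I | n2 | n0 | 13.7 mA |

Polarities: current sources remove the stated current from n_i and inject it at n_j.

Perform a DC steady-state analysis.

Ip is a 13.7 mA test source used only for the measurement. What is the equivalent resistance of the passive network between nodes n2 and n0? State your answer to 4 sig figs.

R_eq = 0.7089 Ω

MNA unknowns: 2 node voltages V₁..V_2
R1: Y=0.0007092 on G[0,2]
R2: Y=0.0002625 on G[2,0]
R3: Y=0.002695 on G[2,0]
R4: Y=0.02237 on G[2,1]
R5: Y=0.0002688 on G[1,2]
R6: Y=0.5025 on G[1,0]
R7: Y=0.0008333 on G[0,1]
R8: Y=0.0001393 on G[1,0]
R9: Y=0.2387 on G[0,1]
R10: Y=0.002882 on G[2,1]
R11: Y=0.5747 on G[0,1]
R12: Y=0.08929 on G[0,1]
R13: Y=0.08772 on G[1,2]
R14: Y=0.1321 on G[2,0]
R15: Y=0.4167 on G[1,2]
R16: Y=0.7092 on G[0,2]
R17: Y=0.001475 on G[1,0]
R18: Y=0.001002 on G[0,2]
R19: Y=0.2710 on G[2,1]
R20: Y=0.5076 on G[1,0]
Ip: z[2]−=0.0137, z[0]+=0.0137
solve → V1=-0.002864, V2=-0.009711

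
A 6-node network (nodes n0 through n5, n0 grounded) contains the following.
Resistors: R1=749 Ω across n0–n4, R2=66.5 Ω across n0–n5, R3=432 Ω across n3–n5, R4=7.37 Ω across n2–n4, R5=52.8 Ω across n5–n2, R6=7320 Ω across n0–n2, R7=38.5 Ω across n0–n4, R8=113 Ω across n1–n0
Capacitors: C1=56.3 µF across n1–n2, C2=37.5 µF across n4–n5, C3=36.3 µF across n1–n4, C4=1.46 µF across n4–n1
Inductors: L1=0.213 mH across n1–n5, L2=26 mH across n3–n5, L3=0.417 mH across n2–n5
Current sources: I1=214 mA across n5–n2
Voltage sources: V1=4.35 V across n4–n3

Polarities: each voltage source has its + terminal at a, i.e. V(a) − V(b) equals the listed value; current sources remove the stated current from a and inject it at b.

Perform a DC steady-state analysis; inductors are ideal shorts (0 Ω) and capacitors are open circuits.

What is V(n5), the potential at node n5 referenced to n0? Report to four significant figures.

MNA unknowns: 5 node voltages V₁..V_5 plus 4 source currents (L1, L2, L3, V1)
R1: Y=0.001335 on G[0,4]
C1: Y=0.000 on G[1,2]
C2: Y=0.000 on G[4,5]
R2: Y=0.01504 on G[0,5]
R3: Y=0.002315 on G[3,5]
R4: Y=0.1357 on G[2,4]
L1: row V1−V5=0, i_L1 at 1,5
C3: Y=0.000 on G[1,4]
R5: Y=0.01894 on G[5,2]
C4: Y=0.000 on G[4,1]
L2: row V3−V5=0, i_L2 at 3,5
R6: Y=0.0001366 on G[0,2]
I1: z[5]−=0.214, z[2]+=0.214
R7: Y=0.02597 on G[0,4]
R8: Y=0.008850 on G[1,0]
L3: row V2−V5=0, i_L3 at 2,5
V1: row V4−V3=4.35, i_V1 at 4,3
solve → V1=-2.314, V2=-2.314, V3=-2.314, V4=2.036, V5=-2.314
aux → i_L1=0.02048, i_L2=-0.6458, i_L3=0.8045, i_V1=-0.6458

-2.314 V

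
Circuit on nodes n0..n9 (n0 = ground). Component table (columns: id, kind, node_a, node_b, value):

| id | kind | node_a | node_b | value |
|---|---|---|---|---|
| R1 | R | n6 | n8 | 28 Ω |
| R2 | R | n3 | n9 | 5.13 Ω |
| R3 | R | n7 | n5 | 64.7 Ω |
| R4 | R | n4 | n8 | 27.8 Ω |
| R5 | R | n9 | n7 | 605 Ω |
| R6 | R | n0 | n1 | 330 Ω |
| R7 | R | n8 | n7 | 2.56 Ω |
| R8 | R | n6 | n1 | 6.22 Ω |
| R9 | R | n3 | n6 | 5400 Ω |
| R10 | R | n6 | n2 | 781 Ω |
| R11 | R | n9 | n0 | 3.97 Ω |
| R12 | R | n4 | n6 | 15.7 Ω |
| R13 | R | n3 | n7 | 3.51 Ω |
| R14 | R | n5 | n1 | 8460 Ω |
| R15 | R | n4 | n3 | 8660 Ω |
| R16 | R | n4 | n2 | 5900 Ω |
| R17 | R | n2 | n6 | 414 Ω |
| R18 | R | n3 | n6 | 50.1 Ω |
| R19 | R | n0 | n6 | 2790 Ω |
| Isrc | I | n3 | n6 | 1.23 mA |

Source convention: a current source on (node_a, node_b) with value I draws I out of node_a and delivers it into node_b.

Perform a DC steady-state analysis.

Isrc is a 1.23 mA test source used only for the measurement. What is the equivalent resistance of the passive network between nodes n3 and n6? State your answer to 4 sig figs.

R_eq = 14.96 Ω

Element admittances at DC:
  Y(R1) = 0.03571 S between n6,n8
  Y(R2) = 0.1949 S between n3,n9
  Y(R3) = 0.01546 S between n7,n5
  Y(R4) = 0.03597 S between n4,n8
  Y(R5) = 0.001653 S between n9,n7
  Y(R6) = 0.003030 S between n0,n1
  Y(R7) = 0.3906 S between n8,n7
  Y(R8) = 0.1608 S between n6,n1
  Y(R9) = 0.0001852 S between n3,n6
  Y(R10) = 0.001280 S between n6,n2
  Y(R11) = 0.2519 S between n9,n0
  Y(R12) = 0.06369 S between n4,n6
  Y(R13) = 0.2849 S between n3,n7
  Y(R14) = 0.0001182 S between n5,n1
  Y(R15) = 0.0001155 S between n4,n3
  Y(R16) = 0.0001695 S between n4,n2
  Y(R17) = 0.002415 S between n2,n6
  Y(R18) = 0.01996 S between n3,n6
  Y(R19) = 0.0003584 S between n0,n6
  Isrc: injects 0.00123 A into n6 (from n3)
Assemble and solve the 9×9 MNA system:
  V(n1)=0.01750  V(n2)=0.01762  V(n3)=-0.0005616  V(n4)=0.01293  V(n5)=0.002342  V(n6)=0.01784  V(n7)=0.002226  V(n8)=0.004265  V(n9)=-0.0002359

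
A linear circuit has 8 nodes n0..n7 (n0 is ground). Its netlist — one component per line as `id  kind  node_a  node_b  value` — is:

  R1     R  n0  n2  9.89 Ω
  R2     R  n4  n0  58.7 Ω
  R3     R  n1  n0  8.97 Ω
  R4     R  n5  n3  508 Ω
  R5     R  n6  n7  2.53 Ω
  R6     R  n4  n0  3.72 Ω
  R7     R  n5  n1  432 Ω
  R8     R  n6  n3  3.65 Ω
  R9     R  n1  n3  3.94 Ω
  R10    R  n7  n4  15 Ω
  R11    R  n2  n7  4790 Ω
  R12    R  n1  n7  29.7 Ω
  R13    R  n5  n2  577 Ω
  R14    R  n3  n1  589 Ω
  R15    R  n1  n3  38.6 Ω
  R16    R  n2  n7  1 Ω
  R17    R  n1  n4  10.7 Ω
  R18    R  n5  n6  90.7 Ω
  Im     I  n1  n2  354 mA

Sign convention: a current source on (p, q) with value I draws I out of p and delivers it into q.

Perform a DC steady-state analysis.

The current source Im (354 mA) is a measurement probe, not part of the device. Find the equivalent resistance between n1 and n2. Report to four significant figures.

R_eq = 4.891 Ω

Element admittances at DC:
  Y(R1) = 0.1011 S between n0,n2
  Y(R2) = 0.01704 S between n4,n0
  Y(R3) = 0.1115 S between n1,n0
  Y(R4) = 0.001969 S between n5,n3
  Y(R5) = 0.3953 S between n6,n7
  Y(R6) = 0.2688 S between n4,n0
  Y(R7) = 0.002315 S between n5,n1
  Y(R8) = 0.2740 S between n6,n3
  Y(R9) = 0.2538 S between n1,n3
  Y(R10) = 0.06667 S between n7,n4
  Y(R11) = 0.0002088 S between n2,n7
  Y(R12) = 0.03367 S between n1,n7
  Y(R13) = 0.001733 S between n5,n2
  Y(R14) = 0.001698 S between n3,n1
  Y(R15) = 0.02591 S between n1,n3
  Y(R16) = 1.000 S between n2,n7
  Y(R17) = 0.09346 S between n1,n4
  Y(R18) = 0.01103 S between n5,n6
  Im: injects 0.354 A into n2 (from n1)
Assemble and solve the 7×7 MNA system:
  V(n1)=-0.7557  V(n2)=0.9759  V(n3)=-0.2160  V(n4)=-0.05045  V(n5)=0.1887  V(n6)=0.3356  V(n7)=0.7219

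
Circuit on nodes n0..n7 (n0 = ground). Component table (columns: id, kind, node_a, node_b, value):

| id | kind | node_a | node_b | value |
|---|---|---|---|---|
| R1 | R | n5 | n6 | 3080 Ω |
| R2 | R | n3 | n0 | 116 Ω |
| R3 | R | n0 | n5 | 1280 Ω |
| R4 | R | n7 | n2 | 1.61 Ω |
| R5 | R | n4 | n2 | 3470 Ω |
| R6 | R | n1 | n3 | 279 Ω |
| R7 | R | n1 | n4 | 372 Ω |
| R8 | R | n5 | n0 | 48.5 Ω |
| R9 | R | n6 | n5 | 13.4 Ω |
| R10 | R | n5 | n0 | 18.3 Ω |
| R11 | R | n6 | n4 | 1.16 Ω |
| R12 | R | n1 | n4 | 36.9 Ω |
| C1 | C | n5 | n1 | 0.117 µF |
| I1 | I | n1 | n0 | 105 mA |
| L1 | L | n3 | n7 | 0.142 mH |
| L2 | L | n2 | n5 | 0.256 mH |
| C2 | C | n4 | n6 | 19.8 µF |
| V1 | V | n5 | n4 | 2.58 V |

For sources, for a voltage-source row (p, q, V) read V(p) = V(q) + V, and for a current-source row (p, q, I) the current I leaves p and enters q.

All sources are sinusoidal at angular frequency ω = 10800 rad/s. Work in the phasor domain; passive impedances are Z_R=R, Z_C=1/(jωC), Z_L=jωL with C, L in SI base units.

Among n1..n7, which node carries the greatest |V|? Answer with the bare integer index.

Element admittances at ω=10800 rad/s:
  Y(R1) = 0.0003247+0.000j S between n5,n6
  Y(R2) = 0.008621+0.000j S between n3,n0
  Y(R3) = 0.0007813+0.000j S between n0,n5
  Y(R4) = 0.6211+0.000j S between n7,n2
  Y(R5) = 0.0002882+0.000j S between n4,n2
  Y(R6) = 0.003584+0.000j S between n1,n3
  Y(R7) = 0.002688+0.000j S between n1,n4
  Y(R8) = 0.02062+0.000j S between n5,n0
  Y(R9) = 0.07463+0.000j S between n6,n5
  Y(R10) = 0.05464+0.000j S between n5,n0
  Y(R11) = 0.8621+0.000j S between n6,n4
  Y(R12) = 0.02710+0.000j S between n1,n4
  Y(C1) = 0.000+0.001264j S between n5,n1
  I1: injects 0.105 A into n0 (from n1)
  Y(L1) = 0.000-0.6521j S between n3,n7
  Y(L2) = 0.000-0.3617j S between n2,n5
  Y(C2) = 0.000+0.2138j S between n4,n6
  V1: constraint V(n5)−V(n4) = 2.58
Assemble and solve the 8×8 MNA system:
  V(n1)=-6.682+0.2059j  V(n2)=-1.241-0.02206j  V(n3)=-1.257-0.03342j  V(n4)=-3.818+0.003788j  V(n5)=-1.238+0.003788j  V(n6)=-3.622-0.04098j  V(n7)=-1.255-0.02022j
  i(V1)=-0.09411-0.009368j

1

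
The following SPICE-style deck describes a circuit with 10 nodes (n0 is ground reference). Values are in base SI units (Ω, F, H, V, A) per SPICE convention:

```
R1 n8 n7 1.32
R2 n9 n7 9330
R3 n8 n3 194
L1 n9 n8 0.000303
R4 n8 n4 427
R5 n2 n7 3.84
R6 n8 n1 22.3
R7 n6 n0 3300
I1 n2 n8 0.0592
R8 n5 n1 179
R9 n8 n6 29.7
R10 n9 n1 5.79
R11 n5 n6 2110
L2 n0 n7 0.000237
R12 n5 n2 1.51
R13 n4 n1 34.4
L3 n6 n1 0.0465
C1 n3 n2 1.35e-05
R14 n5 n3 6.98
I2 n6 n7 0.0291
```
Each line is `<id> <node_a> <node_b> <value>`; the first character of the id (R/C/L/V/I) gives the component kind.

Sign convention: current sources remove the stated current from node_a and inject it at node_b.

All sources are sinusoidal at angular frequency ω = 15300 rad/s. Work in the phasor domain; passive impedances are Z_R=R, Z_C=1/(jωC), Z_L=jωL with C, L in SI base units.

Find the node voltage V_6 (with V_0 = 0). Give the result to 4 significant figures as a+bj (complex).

-0.8102-0.03330j V

MNA unknowns: 9 node voltages V₁..V_9
R1: Y=0.7576+0.000j on G[8,7]
R2: Y=0.0001072+0.000j on G[9,7]
R3: Y=0.005155+0.000j on G[8,3]
L1: Y=0.000-0.2157j on G[9,8]
R4: Y=0.002342+0.000j on G[8,4]
R5: Y=0.2604+0.000j on G[2,7]
R6: Y=0.04484+0.000j on G[8,1]
R7: Y=0.0003030+0.000j on G[6,0]
I1: z[2]−=0.0592, z[8]+=0.0592
R8: Y=0.005587+0.000j on G[5,1]
R9: Y=0.03367+0.000j on G[8,6]
R10: Y=0.1727+0.000j on G[9,1]
R11: Y=0.0004739+0.000j on G[5,6]
L2: Y=0.000-0.2758j on G[0,7]
R12: Y=0.6623+0.000j on G[5,2]
R13: Y=0.02907+0.000j on G[4,1]
L3: Y=0.000-0.001406j on G[6,1]
C1: Y=0.000+0.2065j on G[3,2]
R14: Y=0.1433+0.000j on G[5,3]
I2: z[6]−=0.0291, z[7]+=0.0291
solve → V1=0.02657+0.002777j, V2=-0.2182+0.0009927j, V3=-0.2150-0.004394j, V4=0.02734+0.002634j, V5=-0.2163+3.399e-05j, V6=-0.8102-0.03330j, V7=-3.659e-05+0.0008903j, V8=0.03688+0.0008690j, V9=0.03191-0.003426j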